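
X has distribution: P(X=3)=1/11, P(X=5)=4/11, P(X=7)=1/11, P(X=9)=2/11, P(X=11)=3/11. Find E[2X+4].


E[2X+4] = sum(g(x)*P(x))
= 10*1/11 + 14*4/11 + 18*1/11 + 22*2/11 + 26*3/11
= 206/11

206/11


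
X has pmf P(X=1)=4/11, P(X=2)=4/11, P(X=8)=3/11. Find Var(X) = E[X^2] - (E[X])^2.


E[X] = 36/11, E[X^2] = 212/11
Var(X) = E[X^2] - (E[X])^2 = 212/11 - (36/11)^2 = 1036/121

1036/121


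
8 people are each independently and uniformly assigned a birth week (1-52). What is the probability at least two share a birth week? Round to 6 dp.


P(all different) = prod((52-i)/52 for i=0..7) = 0.567574
P(at least one match) = 1 - 0.567574 = 0.432426

0.432426


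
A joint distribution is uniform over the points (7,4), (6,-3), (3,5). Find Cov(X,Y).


E[X]=16/3, E[Y]=2, E[XY]=25/3
Cov(X,Y) = E[XY] - E[X]E[Y] = 25/3 - 16/3*2 = -7/3

-7/3


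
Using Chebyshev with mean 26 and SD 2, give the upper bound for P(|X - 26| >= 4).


k = 4/2 = 2
Chebyshev: P(|X-mu| >= k*sigma) <= 1/k^2 = 1/2^2 = 1/4

1/4


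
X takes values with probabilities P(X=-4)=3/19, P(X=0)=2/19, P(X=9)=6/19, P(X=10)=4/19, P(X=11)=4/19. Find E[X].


E[X] = sum(x * P(x))
= -4*3/19 + 0*2/19 + 9*6/19 + 10*4/19 + 11*4/19
= 126/19

126/19


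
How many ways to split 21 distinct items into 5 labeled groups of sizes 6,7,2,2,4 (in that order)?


21! = 51090942171709440000
Denominator: 6!=720 * 7!=5040 * 2!=2 * 2!=2 * 4!=24
Coefficient = 51090942171709440000 / 348364800 = 146659312800

146659312800


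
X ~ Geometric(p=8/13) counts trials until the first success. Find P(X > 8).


P(X > 8) = P(first 8 trials all fail) = (1-p)^8 = (5/13)^8 = 390625/815730721

390625/815730721


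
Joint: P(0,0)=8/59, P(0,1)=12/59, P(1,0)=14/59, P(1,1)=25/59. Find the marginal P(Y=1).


P(Y=1) = P(0,1)+P(1,1) = 12/59 + 25/59 = 37/59

37/59


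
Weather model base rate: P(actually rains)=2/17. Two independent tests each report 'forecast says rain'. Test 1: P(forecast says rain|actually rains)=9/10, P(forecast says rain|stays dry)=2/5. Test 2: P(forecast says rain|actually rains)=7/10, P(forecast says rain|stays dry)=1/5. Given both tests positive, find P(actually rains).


After test 1: P(+) = 9/10*2/17 + 2/5*15/17 = 39/85
P(B|+) = (9/85)/(39/85) = 3/13
After test 2 (use post1 as new prior): P(+) = 7/10*3/13 + 1/5*10/13 = 41/130
P(B|+,+) = (21/130)/(41/130) = 21/41

21/41


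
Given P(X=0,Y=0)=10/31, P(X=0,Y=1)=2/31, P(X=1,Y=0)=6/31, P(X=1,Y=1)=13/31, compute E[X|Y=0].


P(Y=0) = 16/31
E[X|Y=0] = (0*10 + 1*6)/16 = 6/16 = 3/8

3/8


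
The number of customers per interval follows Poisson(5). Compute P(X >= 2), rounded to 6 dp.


P(X>=2) = 1 - P(X<=1) = 1 - (e^(-5)*5^0/0! + e^(-5)*5^1/1!)
≈ 1 - (0.0067379470 + 0.0336897350)
= 1 - 0.0404276820 = 0.9595723180
≈ 0.959572

0.959572


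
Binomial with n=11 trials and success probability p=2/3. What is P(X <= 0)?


P(X<=0) = P(X=0)
= 1/177147
= 1/177147

1/177147


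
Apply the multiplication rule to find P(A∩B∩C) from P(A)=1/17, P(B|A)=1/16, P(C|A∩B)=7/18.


P(A∩B∩C) = P(A) * P(B|A) * P(C|A∩B)
= 1/17 * 1/16 * 7/18
= 1/272 * 7/18 = 7/4896

7/4896


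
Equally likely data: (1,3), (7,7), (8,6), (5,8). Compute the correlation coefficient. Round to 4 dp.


Cov(X,Y) = 3.5000, Var(X) = 7.1875, Var(Y) = 3.5000
rho = Cov/(sqrt(VarX)*sqrt(VarY)) = 0.6978

0.6978


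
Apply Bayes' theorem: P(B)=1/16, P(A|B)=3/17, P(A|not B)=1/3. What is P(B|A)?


P(A) = P(A|B)P(B) + P(A|B')P(B') = 3/17*1/16 + 1/3*15/16 = 11/34
P(B|A) = P(A|B)P(B)/P(A) = (3/272)/(11/34) = 3/88

3/88


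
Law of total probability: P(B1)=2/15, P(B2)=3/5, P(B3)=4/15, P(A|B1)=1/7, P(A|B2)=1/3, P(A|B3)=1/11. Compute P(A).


P(A) = P(A|B1)P(B1) + P(A|B2)P(B2) + P(A|B3)P(B3)
= 1/7*2/15 + 1/3*3/5 + 1/11*4/15
= 2/105 + 1/5 + 4/165 = 281/1155

281/1155


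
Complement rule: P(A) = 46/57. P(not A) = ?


P(A') = 1 - P(A) = 1 - 46/57 = 11/57

11/57


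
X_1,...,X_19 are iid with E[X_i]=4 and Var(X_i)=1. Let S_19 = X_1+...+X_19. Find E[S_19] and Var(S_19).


E[S_n] = n*mu = 19*4 = 76
Var(S_n) = n*sigma^2 = 19*1 = 19

E[S_19]=76, Var(S_19)=19


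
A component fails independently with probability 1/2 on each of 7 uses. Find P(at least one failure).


P(at least one) = 1 - P(none)
P(none) = (1 - 1/2)^7 = (1/2)^7 = 1/128
P(at least one) = 1 - 1/128 = 127/128

127/128


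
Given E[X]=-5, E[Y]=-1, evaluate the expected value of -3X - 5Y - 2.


E[-3X - 5Y - 2] = -3*E[X] - 5*E[Y] - 2
= (-3)*(-5) + (-5)*(-1) + (-2)
= 15 + 5 - 2 = 18

18


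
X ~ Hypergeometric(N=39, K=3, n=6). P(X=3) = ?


P(X=3) = C(3,3)*C(36,3) / C(39,6)
= 1*7140 / 3262623
= 7140/3262623 = 20/9139

20/9139


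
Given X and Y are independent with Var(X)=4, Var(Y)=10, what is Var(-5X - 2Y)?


Independence => Cov(X,Y)=0
Var(-5X - 2Y) = (-5)^2*Var(X) + (-2)^2*Var(Y)
= 25*4 + 4*10 = 140

140


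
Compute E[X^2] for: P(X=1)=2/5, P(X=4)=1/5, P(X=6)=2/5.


E[X^2] = sum(x^2 * P(x))
= 1*2/5 + 16*1/5 + 36*2/5
= 18

18


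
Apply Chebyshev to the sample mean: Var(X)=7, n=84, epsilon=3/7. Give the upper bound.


Var(Xbar) = Var(X)/n = 7/84
Chebyshev: P(|Xbar-mu| >= 3/7) <= Var(Xbar)/(3/7)^2 = (1/12)/(9/49) = 49/108

49/108


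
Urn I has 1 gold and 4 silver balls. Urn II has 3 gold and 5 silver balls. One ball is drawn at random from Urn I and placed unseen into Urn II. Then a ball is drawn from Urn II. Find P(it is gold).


P(transfer gold) = 1/5; P(transfer silver) = 4/5
If gold transferred: Urn II has 4 gold of 9, so P(gold|gold moved) = 4/9
If silver transferred: Urn II has 3 gold of 9, so P(gold|silver moved) = 1/3
By total probability: P(gold) = 1/5*4/9 + 4/5*1/3 = 16/45

16/45


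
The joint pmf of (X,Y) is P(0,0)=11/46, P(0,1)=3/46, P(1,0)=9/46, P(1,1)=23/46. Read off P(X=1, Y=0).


Read from table: P(X=1, Y=0) = 9/46

9/46


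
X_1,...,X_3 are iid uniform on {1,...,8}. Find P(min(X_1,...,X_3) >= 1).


P(min >= 1) = P(all X_i >= 1) = (P(X_1 >= 1))^3
= (8/8)^3 = 1^3 = 1

1


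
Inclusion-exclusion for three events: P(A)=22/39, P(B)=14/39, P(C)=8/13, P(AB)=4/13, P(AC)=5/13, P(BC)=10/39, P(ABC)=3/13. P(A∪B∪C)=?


P(A∪B∪C) = P(A)+P(B)+P(C) - P(AB)-P(AC)-P(BC) + P(ABC)
= 22/39+14/39+8/13 - 4/13-5/13-10/39 + 3/13
= 32/39

32/39


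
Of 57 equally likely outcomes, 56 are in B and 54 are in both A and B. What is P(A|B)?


P(A|B) = P(A∩B)/P(B) = (54/57)/(56/57) = 54/56 = 27/28

27/28


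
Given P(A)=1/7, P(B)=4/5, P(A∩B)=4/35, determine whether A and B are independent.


P(A)*P(B) = 1/7*4/5 = 4/35
P(A∩B) = 4/35, which equals P(A)P(B), so independent

Yes, A and B are independent


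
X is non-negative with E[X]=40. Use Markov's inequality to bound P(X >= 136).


Markov: P(X >= a) <= E[X]/a
P(X >= 136) <= 40/136 = 5/17

5/17


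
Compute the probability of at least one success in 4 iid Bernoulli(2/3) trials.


P(at least one) = 1 - P(none)
P(none) = (1 - 2/3)^4 = (1/3)^4 = 1/81
P(at least one) = 1 - 1/81 = 80/81

80/81


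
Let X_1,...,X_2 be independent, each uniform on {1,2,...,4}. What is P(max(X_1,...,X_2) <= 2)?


P(max <= 2) = P(all X_i <= 2) = (P(X_1 <= 2))^2
= (2/4)^2 = (1/2)^2 = 1/4

1/4


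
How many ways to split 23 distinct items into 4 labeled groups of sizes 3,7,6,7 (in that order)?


23! = 25852016738884976640000
Denominator: 3!=6 * 7!=5040 * 6!=720 * 7!=5040
Coefficient = 25852016738884976640000 / 109734912000 = 235586070720

235586070720


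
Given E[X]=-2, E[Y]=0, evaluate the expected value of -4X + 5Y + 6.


E[-4X + 5Y + 6] = -4*E[X] + 5*E[Y] + 6
= (-4)*(-2) + (5)*(0) + (6)
= 8 + 0 + 6 = 14

14


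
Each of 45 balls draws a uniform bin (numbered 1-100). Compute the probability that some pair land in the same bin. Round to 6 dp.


P(all different) = prod((100-i)/100 for i=0..44) = 0.000007
P(at least one match) = 1 - 0.000007 = 0.999993

0.999993


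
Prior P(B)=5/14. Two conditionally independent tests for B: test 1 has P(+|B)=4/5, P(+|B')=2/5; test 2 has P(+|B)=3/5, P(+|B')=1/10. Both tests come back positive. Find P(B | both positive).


After test 1: P(+) = 4/5*5/14 + 2/5*9/14 = 19/35
P(B|+) = (2/7)/(19/35) = 10/19
After test 2 (use post1 as new prior): P(+) = 3/5*10/19 + 1/10*9/19 = 69/190
P(B|+,+) = (6/19)/(69/190) = 20/23

20/23


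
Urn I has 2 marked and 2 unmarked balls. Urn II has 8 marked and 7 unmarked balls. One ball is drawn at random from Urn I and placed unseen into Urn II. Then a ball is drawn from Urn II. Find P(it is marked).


P(transfer marked) = 2/4 = 1/2; P(transfer unmarked) = 1/2
If marked transferred: Urn II has 9 marked of 16, so P(marked|marked moved) = 9/16
If unmarked transferred: Urn II has 8 marked of 16, so P(marked|unmarked moved) = 1/2
By total probability: P(marked) = 1/2*9/16 + 1/2*1/2 = 17/32

17/32


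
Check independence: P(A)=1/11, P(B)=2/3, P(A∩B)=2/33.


P(A)*P(B) = 1/11*2/3 = 2/33
P(A∩B) = 2/33, which equals P(A)P(B), so independent

Yes, A and B are independent


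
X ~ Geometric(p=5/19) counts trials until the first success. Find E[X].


For geometric (trials until first success), E[X] = 1/p = 1/(5/19) = 19/5

19/5


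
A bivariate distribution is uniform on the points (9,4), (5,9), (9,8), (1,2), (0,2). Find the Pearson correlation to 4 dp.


Cov(X,Y) = 7.0000, Var(X) = 14.5600, Var(Y) = 8.8000
rho = Cov/(sqrt(VarX)*sqrt(VarY)) = 0.6184

0.6184


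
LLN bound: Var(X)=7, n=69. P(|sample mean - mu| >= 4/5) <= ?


Var(Xbar) = Var(X)/n = 7/69
Chebyshev: P(|Xbar-mu| >= 4/5) <= Var(Xbar)/(4/5)^2 = (7/69)/(16/25) = 175/1104

175/1104


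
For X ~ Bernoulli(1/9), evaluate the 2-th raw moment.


For Bernoulli: X in {0,1}
E[X^2] = 0^2*(1-1/9) + 1^2*1/9 = 1/9

1/9


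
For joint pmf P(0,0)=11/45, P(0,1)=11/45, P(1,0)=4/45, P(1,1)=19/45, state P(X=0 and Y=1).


Read from table: P(X=0, Y=1) = 11/45

11/45


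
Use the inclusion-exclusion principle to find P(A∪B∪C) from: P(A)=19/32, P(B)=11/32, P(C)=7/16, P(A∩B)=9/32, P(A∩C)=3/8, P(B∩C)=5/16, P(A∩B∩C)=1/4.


P(A∪B∪C) = P(A)+P(B)+P(C) - P(AB)-P(AC)-P(BC) + P(ABC)
= 19/32+11/32+7/16 - 9/32-3/8-5/16 + 1/4
= 21/32

21/32


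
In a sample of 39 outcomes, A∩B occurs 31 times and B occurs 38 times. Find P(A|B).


P(A|B) = P(A∩B)/P(B) = (31/39)/(38/39) = 31/38

31/38


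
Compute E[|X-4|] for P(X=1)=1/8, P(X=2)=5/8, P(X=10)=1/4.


E[|X-4|] = sum(g(x)*P(x))
= 3*1/8 + 2*5/8 + 6*1/4
= 25/8

25/8


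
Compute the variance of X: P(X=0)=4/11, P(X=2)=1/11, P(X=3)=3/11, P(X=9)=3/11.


E[X] = 38/11, E[X^2] = 274/11
Var(X) = E[X^2] - (E[X])^2 = 274/11 - (38/11)^2 = 1570/121

1570/121


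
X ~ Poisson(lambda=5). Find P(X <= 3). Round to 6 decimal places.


P(X<=3) = e^(-5)*5^0/0! + e^(-5)*5^1/1! + e^(-5)*5^2/2! + e^(-5)*5^3/3!
≈ 0.0067379470 + 0.0336897350 + 0.0842243375 + 0.1403738958
= 0.2650259153
≈ 0.265026

0.265026


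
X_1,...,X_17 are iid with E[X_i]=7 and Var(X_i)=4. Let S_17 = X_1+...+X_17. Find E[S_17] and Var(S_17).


E[S_n] = n*mu = 17*7 = 119
Var(S_n) = n*sigma^2 = 17*4 = 68

E[S_17]=119, Var(S_17)=68


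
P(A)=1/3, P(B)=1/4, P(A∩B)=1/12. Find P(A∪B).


P(A∪B) = P(A) + P(B) - P(A∩B)
= 1/3 + 1/4 - 1/12 = 1/2

1/2


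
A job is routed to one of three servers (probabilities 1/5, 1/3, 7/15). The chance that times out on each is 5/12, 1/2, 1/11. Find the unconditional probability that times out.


P(A) = P(A|B1)P(B1) + P(A|B2)P(B2) + P(A|B3)P(B3)
= 5/12*1/5 + 1/2*1/3 + 1/11*7/15
= 1/12 + 1/6 + 7/165 = 193/660

193/660


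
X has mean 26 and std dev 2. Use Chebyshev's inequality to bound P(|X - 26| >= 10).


k = 10/2 = 5
Chebyshev: P(|X-mu| >= k*sigma) <= 1/k^2 = 1/5^2 = 1/25

1/25


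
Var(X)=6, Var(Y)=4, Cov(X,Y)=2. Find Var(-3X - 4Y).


Var(-3X - 4Y) = (-3)^2*Var(X) + (-4)^2*Var(Y) + 2*(-3)*(-4)*Cov(X,Y)
= 9*6 + 16*4 + 24*2
= 54 + 64 + 48 = 166

166


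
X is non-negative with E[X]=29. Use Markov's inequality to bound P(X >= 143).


Markov: P(X >= a) <= E[X]/a
P(X >= 143) <= 29/143

29/143


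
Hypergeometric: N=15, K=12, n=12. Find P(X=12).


P(X=12) = C(12,12)*C(3,0) / C(15,12)
= 1*1 / 455
= 1/455

1/455


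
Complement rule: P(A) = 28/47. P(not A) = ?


P(A') = 1 - P(A) = 1 - 28/47 = 19/47

19/47


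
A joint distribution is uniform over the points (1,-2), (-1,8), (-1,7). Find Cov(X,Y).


E[X]=-1/3, E[Y]=13/3, E[XY]=-17/3
Cov(X,Y) = E[XY] - E[X]E[Y] = -17/3 + 1/3*13/3 = -38/9

-38/9


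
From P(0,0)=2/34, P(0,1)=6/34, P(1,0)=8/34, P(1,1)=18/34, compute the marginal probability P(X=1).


P(X=1) = P(1,0)+P(1,1) = 8/34 + 18/34 = 26/34 = 13/17

13/17


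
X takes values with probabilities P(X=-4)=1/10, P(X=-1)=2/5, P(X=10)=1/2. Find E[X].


E[X] = sum(x * P(x))
= -4*1/10 - 1*2/5 + 10*1/2
= 21/5

21/5


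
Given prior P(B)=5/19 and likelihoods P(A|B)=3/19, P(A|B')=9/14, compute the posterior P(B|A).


P(A) = P(A|B)P(B) + P(A|B')P(B') = 3/19*5/19 + 9/14*14/19 = 186/361
P(B|A) = P(A|B)P(B)/P(A) = (15/361)/(186/361) = 5/62

5/62


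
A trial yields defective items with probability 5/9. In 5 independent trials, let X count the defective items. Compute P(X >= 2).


P(X>=2) = P(X=2) + P(X=3) + P(X=4) + P(X=5)
= 16000/59049 + 20000/59049 + 12500/59049 + 3125/59049
= 51625/59049

51625/59049


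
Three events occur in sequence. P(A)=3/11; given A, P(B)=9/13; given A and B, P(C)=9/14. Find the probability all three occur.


P(A∩B∩C) = P(A) * P(B|A) * P(C|A∩B)
= 3/11 * 9/13 * 9/14
= 27/143 * 9/14 = 243/2002

243/2002


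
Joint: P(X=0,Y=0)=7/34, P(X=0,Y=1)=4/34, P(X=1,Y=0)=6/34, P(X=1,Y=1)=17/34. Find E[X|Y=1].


P(Y=1) = 21/34
E[X|Y=1] = (0*4 + 1*17)/21 = 17/21

17/21


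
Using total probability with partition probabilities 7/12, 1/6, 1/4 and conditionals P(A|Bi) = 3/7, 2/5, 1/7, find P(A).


P(A) = P(A|B1)P(B1) + P(A|B2)P(B2) + P(A|B3)P(B3)
= 3/7*7/12 + 2/5*1/6 + 1/7*1/4
= 1/4 + 1/15 + 1/28 = 37/105

37/105


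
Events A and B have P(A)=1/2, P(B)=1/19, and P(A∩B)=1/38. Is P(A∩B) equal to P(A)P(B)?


P(A)*P(B) = 1/2*1/19 = 1/38
P(A∩B) = 1/38, which equals P(A)P(B), so independent

Yes, A and B are independent


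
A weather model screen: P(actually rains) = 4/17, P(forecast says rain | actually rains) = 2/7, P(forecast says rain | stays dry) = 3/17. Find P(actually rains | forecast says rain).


P(A) = P(A|B)P(B) + P(A|B')P(B') = 2/7*4/17 + 3/17*13/17 = 409/2023
P(B|A) = P(A|B)P(B)/P(A) = (8/119)/(409/2023) = 136/409

136/409


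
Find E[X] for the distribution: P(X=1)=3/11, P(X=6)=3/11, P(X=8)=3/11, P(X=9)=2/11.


E[X] = sum(x * P(x))
= 1*3/11 + 6*3/11 + 8*3/11 + 9*2/11
= 63/11

63/11


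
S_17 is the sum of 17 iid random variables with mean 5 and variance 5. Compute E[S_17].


E[S_n] = n*E[X_1] = 17*5 = 85

85


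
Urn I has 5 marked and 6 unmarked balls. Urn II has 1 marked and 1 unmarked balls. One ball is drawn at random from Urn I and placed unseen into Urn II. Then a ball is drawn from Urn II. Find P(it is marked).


P(transfer marked) = 5/11; P(transfer unmarked) = 6/11
If marked transferred: Urn II has 2 marked of 3, so P(marked|marked moved) = 2/3
If unmarked transferred: Urn II has 1 marked of 3, so P(marked|unmarked moved) = 1/3
By total probability: P(marked) = 5/11*2/3 + 6/11*1/3 = 16/33

16/33


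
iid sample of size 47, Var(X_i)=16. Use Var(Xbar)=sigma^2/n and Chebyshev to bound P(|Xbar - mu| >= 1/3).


Var(Xbar) = Var(X)/n = 16/47
Chebyshev: P(|Xbar-mu| >= 1/3) <= Var(Xbar)/(1/3)^2 = (16/47)/(1/9) = 144/47
Bound exceeds 1, so trivial bound: 1

1


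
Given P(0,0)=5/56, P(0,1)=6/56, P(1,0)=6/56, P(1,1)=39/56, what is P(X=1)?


P(X=1) = P(1,0)+P(1,1) = 6/56 + 39/56 = 45/56

45/56


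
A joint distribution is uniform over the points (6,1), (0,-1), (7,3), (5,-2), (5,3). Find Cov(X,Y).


E[X]=23/5, E[Y]=4/5, E[XY]=32/5
Cov(X,Y) = E[XY] - E[X]E[Y] = 32/5 - 23/5*4/5 = 68/25

68/25


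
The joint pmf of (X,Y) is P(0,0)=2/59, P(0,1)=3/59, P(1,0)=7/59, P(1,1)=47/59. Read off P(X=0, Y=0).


Read from table: P(X=0, Y=0) = 2/59

2/59


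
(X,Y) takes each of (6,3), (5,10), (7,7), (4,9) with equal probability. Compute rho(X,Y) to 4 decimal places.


Cov(X,Y) = -1.6250, Var(X) = 1.2500, Var(Y) = 7.1875
rho = Cov/(sqrt(VarX)*sqrt(VarY)) = -0.5421

-0.5421


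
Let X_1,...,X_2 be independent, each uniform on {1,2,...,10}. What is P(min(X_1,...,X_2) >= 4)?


P(min >= 4) = P(all X_i >= 4) = (P(X_1 >= 4))^2
= (7/10)^2 = 49/100

49/100


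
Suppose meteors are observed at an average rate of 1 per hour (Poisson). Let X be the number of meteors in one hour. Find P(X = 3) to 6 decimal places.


P(X=3) = e^(-1) * 1^3 / 3!
≈ 0.3678794412 * 1 / 6
≈ 0.061313

0.061313


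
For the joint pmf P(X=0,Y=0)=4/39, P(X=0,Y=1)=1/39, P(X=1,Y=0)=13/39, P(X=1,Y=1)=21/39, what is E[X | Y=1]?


P(Y=1) = 22/39
E[X|Y=1] = (0*1 + 1*21)/22 = 21/22

21/22


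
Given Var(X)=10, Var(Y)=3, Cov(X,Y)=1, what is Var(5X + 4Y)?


Var(5X + 4Y) = 5^2*Var(X) + 4^2*Var(Y) + 2*5*4*Cov(X,Y)
= 25*10 + 16*3 + 40*1
= 250 + 48 + 40 = 338

338


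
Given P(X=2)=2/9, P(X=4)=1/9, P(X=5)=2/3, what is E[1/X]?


E[1/X] = sum(g(x)*P(x))
= 1/2*2/9 + 1/4*1/9 + 1/5*2/3
= 49/180

49/180


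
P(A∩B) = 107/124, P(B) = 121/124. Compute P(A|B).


P(A|B) = P(A∩B)/P(B) = (107/124)/(121/124) = 107/121

107/121


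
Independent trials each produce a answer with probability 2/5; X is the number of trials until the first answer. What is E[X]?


For geometric (trials until first success), E[X] = 1/p = 1/(2/5) = 5/2

5/2


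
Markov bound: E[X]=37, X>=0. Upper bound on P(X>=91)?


Markov: P(X >= a) <= E[X]/a
P(X >= 91) <= 37/91

37/91


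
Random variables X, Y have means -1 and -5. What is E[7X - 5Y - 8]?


E[7X - 5Y - 8] = 7*E[X] - 5*E[Y] - 8
= (7)*(-1) + (-5)*(-5) + (-8)
= -7 + 25 - 8 = 10

10


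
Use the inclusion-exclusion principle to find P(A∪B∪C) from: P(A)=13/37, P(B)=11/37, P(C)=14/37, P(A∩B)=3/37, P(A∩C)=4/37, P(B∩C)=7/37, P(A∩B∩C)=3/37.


P(A∪B∪C) = P(A)+P(B)+P(C) - P(AB)-P(AC)-P(BC) + P(ABC)
= 13/37+11/37+14/37 - 3/37-4/37-7/37 + 3/37
= 27/37

27/37


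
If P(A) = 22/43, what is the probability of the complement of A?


P(A') = 1 - P(A) = 1 - 22/43 = 21/43

21/43


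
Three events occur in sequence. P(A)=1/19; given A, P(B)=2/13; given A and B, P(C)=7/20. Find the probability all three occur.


P(A∩B∩C) = P(A) * P(B|A) * P(C|A∩B)
= 1/19 * 2/13 * 7/20
= 2/247 * 7/20 = 7/2470

7/2470


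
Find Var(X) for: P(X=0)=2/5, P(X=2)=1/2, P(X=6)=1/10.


E[X] = 8/5, E[X^2] = 28/5
Var(X) = E[X^2] - (E[X])^2 = 28/5 - (8/5)^2 = 76/25

76/25


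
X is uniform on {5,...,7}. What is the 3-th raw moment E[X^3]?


E[X^3] = (1/3) * sum(x^3 for x=5..7)
= 684/3 = 228

228


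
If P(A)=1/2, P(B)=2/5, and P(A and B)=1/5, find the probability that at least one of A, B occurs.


P(A∪B) = P(A) + P(B) - P(A∩B)
= 1/2 + 2/5 - 1/5 = 7/10

7/10


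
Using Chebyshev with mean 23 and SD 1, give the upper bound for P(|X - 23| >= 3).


k = 3/1 = 3
Chebyshev: P(|X-mu| >= k*sigma) <= 1/k^2 = 1/3^2 = 1/9

1/9


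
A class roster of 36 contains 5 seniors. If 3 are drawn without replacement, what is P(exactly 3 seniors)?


P(X=3) = C(5,3)*C(31,0) / C(36,3)
= 10*1 / 7140
= 10/7140 = 1/714

1/714


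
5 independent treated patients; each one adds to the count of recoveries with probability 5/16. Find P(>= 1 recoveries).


P(at least one) = 1 - P(none)
P(none) = (1 - 5/16)^5 = (11/16)^5 = 161051/1048576
P(at least one) = 1 - 161051/1048576 = 887525/1048576

887525/1048576


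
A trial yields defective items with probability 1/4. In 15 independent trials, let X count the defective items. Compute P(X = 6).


P(X=6) = C(15,6) * p^6 * (1-p)^9
= 5005 * 1/4096 * 19683/262144
= 98513415/1073741824

98513415/1073741824


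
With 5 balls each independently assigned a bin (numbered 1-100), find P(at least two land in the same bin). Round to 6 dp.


P(all different) = prod((100-i)/100 for i=0..4) = 0.903450
P(at least one match) = 1 - 0.903450 = 0.096550

0.096550


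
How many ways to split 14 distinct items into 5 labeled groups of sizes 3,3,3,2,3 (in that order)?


14! = 87178291200
Denominator: 3!=6 * 3!=6 * 3!=6 * 2!=2 * 3!=6
Coefficient = 87178291200 / 2592 = 33633600

33633600


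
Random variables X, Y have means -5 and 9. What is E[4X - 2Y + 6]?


E[4X - 2Y + 6] = 4*E[X] - 2*E[Y] + 6
= (4)*(-5) + (-2)*(9) + (6)
= -20 - 18 + 6 = -32

-32


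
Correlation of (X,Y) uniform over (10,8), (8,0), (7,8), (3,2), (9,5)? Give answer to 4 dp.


Cov(X,Y) = 3.3600, Var(X) = 5.8400, Var(Y) = 10.2400
rho = Cov/(sqrt(VarX)*sqrt(VarY)) = 0.4345

0.4345


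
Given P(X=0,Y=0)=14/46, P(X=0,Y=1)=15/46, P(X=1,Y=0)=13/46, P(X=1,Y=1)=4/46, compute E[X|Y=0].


P(Y=0) = 27/46
E[X|Y=0] = (0*14 + 1*13)/27 = 13/27

13/27


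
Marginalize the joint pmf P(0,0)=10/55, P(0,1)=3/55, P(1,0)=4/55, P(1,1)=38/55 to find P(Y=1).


P(Y=1) = P(0,1)+P(1,1) = 3/55 + 38/55 = 41/55

41/55


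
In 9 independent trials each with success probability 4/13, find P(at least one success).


P(at least one) = 1 - P(none)
P(none) = (1 - 4/13)^9 = (9/13)^9 = 387420489/10604499373
P(at least one) = 1 - 387420489/10604499373 = 10217078884/10604499373

10217078884/10604499373


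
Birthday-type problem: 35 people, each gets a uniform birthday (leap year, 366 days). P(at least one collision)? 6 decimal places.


P(all different) = prod((366-i)/366 for i=0..34) = 0.186502
P(at least one match) = 1 - 0.186502 = 0.813498

0.813498


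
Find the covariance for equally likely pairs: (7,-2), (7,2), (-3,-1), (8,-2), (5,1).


E[X]=24/5, E[Y]=-2/5, E[XY]=-8/5
Cov(X,Y) = E[XY] - E[X]E[Y] = -8/5 - 24/5*-2/5 = 8/25

8/25


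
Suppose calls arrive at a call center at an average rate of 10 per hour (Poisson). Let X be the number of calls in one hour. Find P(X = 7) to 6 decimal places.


P(X=7) = e^(-10) * 10^7 / 7!
≈ 0.00004539992976 * 10000000 / 5040
≈ 0.090079

0.090079


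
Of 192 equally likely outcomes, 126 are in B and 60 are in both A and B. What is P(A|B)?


P(A|B) = P(A∩B)/P(B) = (60/192)/(126/192) = 60/126 = 10/21

10/21


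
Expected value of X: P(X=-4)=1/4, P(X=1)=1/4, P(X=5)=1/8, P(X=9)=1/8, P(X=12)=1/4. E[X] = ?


E[X] = sum(x * P(x))
= -4*1/4 + 1*1/4 + 5*1/8 + 9*1/8 + 12*1/4
= 4

4


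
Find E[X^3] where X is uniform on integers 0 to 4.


E[X^3] = (1/5) * sum(x^3 for x=0..4)
= 100/5 = 20

20


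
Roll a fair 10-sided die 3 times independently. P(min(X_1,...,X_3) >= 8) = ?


P(min >= 8) = P(all X_i >= 8) = (P(X_1 >= 8))^3
= (3/10)^3 = 27/1000

27/1000


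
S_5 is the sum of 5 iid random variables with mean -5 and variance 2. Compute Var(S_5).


By independence, Var(S_n) = n*Var(X_1) = 5*2 = 10

10


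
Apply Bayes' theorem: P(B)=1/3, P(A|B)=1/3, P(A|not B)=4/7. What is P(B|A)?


P(A) = P(A|B)P(B) + P(A|B')P(B') = 1/3*1/3 + 4/7*2/3 = 31/63
P(B|A) = P(A|B)P(B)/P(A) = (1/9)/(31/63) = 7/31

7/31


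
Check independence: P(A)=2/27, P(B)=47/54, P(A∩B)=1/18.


P(A)*P(B) = 2/27*47/54 = 47/729
P(A∩B) = 1/18 != 47/729, so not independent

No, A and B are not independent


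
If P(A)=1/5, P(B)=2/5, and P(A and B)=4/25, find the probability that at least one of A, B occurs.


P(A∪B) = P(A) + P(B) - P(A∩B)
= 1/5 + 2/5 - 4/25 = 11/25

11/25


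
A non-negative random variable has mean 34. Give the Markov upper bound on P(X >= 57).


Markov: P(X >= a) <= E[X]/a
P(X >= 57) <= 34/57

34/57


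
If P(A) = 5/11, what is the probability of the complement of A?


P(A') = 1 - P(A) = 1 - 5/11 = 6/11

6/11


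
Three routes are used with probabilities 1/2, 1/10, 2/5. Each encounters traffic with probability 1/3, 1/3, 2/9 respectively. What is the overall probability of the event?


P(A) = P(A|B1)P(B1) + P(A|B2)P(B2) + P(A|B3)P(B3)
= 1/3*1/2 + 1/3*1/10 + 2/9*2/5
= 1/6 + 1/30 + 4/45 = 13/45

13/45


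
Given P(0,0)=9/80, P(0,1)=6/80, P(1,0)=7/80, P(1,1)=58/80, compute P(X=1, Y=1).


Read from table: P(X=1, Y=1) = 58/80 = 29/40

29/40


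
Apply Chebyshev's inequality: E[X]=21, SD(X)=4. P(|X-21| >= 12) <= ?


k = 12/4 = 3
Chebyshev: P(|X-mu| >= k*sigma) <= 1/k^2 = 1/3^2 = 1/9

1/9


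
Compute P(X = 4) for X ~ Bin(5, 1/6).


P(X=4) = C(5,4) * p^4 * (1-p)^1
= 5 * 1/1296 * 5/6
= 25/7776

25/7776


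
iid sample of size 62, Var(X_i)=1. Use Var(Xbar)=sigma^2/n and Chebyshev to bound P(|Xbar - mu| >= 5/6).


Var(Xbar) = Var(X)/n = 1/62
Chebyshev: P(|Xbar-mu| >= 5/6) <= Var(Xbar)/(5/6)^2 = (1/62)/(25/36) = 18/775

18/775


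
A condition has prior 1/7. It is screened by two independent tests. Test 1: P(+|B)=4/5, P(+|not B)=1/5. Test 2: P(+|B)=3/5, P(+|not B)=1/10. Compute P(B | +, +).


After test 1: P(+) = 4/5*1/7 + 1/5*6/7 = 2/7
P(B|+) = (4/35)/(2/7) = 2/5
After test 2 (use post1 as new prior): P(+) = 3/5*2/5 + 1/10*3/5 = 3/10
P(B|+,+) = (6/25)/(3/10) = 4/5

4/5


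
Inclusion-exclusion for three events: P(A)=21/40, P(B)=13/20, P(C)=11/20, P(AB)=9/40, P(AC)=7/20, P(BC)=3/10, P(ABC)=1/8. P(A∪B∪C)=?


P(A∪B∪C) = P(A)+P(B)+P(C) - P(AB)-P(AC)-P(BC) + P(ABC)
= 21/40+13/20+11/20 - 9/40-7/20-3/10 + 1/8
= 39/40

39/40


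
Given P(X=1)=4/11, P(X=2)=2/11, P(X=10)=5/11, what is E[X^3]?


E[X^3] = sum(g(x)*P(x))
= 1*4/11 + 8*2/11 + 1000*5/11
= 5020/11

5020/11


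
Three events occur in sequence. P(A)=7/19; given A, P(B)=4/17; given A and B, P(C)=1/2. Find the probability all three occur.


P(A∩B∩C) = P(A) * P(B|A) * P(C|A∩B)
= 7/19 * 4/17 * 1/2
= 28/323 * 1/2 = 14/323

14/323


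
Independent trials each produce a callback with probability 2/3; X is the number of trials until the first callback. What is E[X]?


For geometric (trials until first success), E[X] = 1/p = 1/(2/3) = 3/2

3/2


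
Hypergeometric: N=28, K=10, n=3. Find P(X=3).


P(X=3) = C(10,3)*C(18,0) / C(28,3)
= 120*1 / 3276
= 120/3276 = 10/273

10/273


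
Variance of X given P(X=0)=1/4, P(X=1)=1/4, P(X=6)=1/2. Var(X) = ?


E[X] = 13/4, E[X^2] = 73/4
Var(X) = E[X^2] - (E[X])^2 = 73/4 - (13/4)^2 = 123/16

123/16


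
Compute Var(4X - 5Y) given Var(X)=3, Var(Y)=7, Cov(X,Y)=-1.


Var(4X - 5Y) = 4^2*Var(X) + (-5)^2*Var(Y) + 2*4*(-5)*Cov(X,Y)
= 16*3 + 25*7 - 40*(-1)
= 48 + 175 + 40 = 263

263


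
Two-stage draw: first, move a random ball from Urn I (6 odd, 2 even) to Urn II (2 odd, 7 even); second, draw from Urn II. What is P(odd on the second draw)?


P(transfer odd) = 6/8 = 3/4; P(transfer even) = 1/4
If odd transferred: Urn II has 3 odd of 10, so P(odd|odd moved) = 3/10
If even transferred: Urn II has 2 odd of 10, so P(odd|even moved) = 1/5
By total probability: P(odd) = 3/4*3/10 + 1/4*1/5 = 11/40

11/40


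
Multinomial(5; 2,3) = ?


5! = 120
Denominator: 2!=2 * 3!=6
Coefficient = 120 / 12 = 10

10


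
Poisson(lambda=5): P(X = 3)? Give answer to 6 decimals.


P(X=3) = e^(-5) * 5^3 / 3!
≈ 0.006737946999 * 125 / 6
≈ 0.140374

0.140374


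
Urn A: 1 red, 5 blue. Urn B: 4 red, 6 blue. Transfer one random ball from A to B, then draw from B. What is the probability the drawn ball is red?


P(transfer red) = 1/6; P(transfer blue) = 5/6
If red transferred: Urn II has 5 red of 11, so P(red|red moved) = 5/11
If blue transferred: Urn II has 4 red of 11, so P(red|blue moved) = 4/11
By total probability: P(red) = 1/6*5/11 + 5/6*4/11 = 25/66

25/66


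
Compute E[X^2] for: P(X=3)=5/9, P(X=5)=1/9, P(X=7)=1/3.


E[X^2] = sum(x^2 * P(x))
= 9*5/9 + 25*1/9 + 49*1/3
= 217/9

217/9


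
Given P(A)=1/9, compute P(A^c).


P(A') = 1 - P(A) = 1 - 1/9 = 8/9

8/9


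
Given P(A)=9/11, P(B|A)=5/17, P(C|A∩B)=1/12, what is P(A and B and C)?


P(A∩B∩C) = P(A) * P(B|A) * P(C|A∩B)
= 9/11 * 5/17 * 1/12
= 45/187 * 1/12 = 15/748

15/748


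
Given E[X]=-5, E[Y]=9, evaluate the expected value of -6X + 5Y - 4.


E[-6X + 5Y - 4] = -6*E[X] + 5*E[Y] - 4
= (-6)*(-5) + (5)*(9) + (-4)
= 30 + 45 - 4 = 71

71


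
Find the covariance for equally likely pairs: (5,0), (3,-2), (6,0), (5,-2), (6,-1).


E[X]=5, E[Y]=-1, E[XY]=-22/5
Cov(X,Y) = E[XY] - E[X]E[Y] = -22/5 - 5*-1 = 3/5

3/5


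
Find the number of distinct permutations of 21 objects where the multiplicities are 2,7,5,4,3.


21! = 51090942171709440000
Denominator: 2!=2 * 7!=5040 * 5!=120 * 4!=24 * 3!=6
Coefficient = 51090942171709440000 / 174182400 = 293318625600

293318625600


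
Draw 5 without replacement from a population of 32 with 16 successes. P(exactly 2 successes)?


P(X=2) = C(16,2)*C(16,3) / C(32,5)
= 120*560 / 201376
= 67200/201376 = 300/899

300/899


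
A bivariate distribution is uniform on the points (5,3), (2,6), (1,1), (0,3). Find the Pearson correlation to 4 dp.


Cov(X,Y) = 0.5000, Var(X) = 3.5000, Var(Y) = 3.1875
rho = Cov/(sqrt(VarX)*sqrt(VarY)) = 0.1497

0.1497


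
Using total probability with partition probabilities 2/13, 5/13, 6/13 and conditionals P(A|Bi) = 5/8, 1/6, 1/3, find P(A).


P(A) = P(A|B1)P(B1) + P(A|B2)P(B2) + P(A|B3)P(B3)
= 5/8*2/13 + 1/6*5/13 + 1/3*6/13
= 5/52 + 5/78 + 2/13 = 49/156

49/156


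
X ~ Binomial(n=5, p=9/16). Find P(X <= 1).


P(X<=1) = P(X=0) + P(X=1)
= 16807/1048576 + 108045/1048576
= 31213/262144

31213/262144


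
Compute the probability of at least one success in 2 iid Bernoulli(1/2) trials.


P(at least one) = 1 - P(none)
P(none) = (1 - 1/2)^2 = (1/2)^2 = 1/4
P(at least one) = 1 - 1/4 = 3/4

3/4


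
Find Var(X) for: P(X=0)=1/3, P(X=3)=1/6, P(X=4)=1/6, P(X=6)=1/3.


E[X] = 19/6, E[X^2] = 97/6
Var(X) = E[X^2] - (E[X])^2 = 97/6 - (19/6)^2 = 221/36

221/36


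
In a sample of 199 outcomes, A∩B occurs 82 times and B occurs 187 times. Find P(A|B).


P(A|B) = P(A∩B)/P(B) = (82/199)/(187/199) = 82/187

82/187


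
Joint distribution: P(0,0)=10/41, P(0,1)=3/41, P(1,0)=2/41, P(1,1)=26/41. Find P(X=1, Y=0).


Read from table: P(X=1, Y=0) = 2/41

2/41


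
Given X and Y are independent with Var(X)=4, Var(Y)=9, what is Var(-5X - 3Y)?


Independence => Cov(X,Y)=0
Var(-5X - 3Y) = (-5)^2*Var(X) + (-3)^2*Var(Y)
= 25*4 + 9*9 = 181

181


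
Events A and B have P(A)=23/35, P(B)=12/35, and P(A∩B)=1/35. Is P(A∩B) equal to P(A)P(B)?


P(A)*P(B) = 23/35*12/35 = 276/1225
P(A∩B) = 1/35 != 276/1225, so not independent

No, A and B are not independent


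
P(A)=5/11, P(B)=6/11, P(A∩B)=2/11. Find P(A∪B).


P(A∪B) = P(A) + P(B) - P(A∩B)
= 5/11 + 6/11 - 2/11 = 9/11

9/11


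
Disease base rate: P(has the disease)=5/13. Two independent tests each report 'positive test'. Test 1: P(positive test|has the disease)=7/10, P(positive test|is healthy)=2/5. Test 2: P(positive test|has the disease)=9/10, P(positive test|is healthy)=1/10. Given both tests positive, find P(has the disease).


After test 1: P(+) = 7/10*5/13 + 2/5*8/13 = 67/130
P(B|+) = (7/26)/(67/130) = 35/67
After test 2 (use post1 as new prior): P(+) = 9/10*35/67 + 1/10*32/67 = 347/670
P(B|+,+) = (63/134)/(347/670) = 315/347

315/347


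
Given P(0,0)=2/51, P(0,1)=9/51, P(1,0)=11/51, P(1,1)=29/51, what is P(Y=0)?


P(Y=0) = P(0,0)+P(1,0) = 2/51 + 11/51 = 13/51

13/51


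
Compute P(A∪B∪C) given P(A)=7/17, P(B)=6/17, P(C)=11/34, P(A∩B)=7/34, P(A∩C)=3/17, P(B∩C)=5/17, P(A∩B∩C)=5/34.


P(A∪B∪C) = P(A)+P(B)+P(C) - P(AB)-P(AC)-P(BC) + P(ABC)
= 7/17+6/17+11/34 - 7/34-3/17-5/17 + 5/34
= 19/34

19/34


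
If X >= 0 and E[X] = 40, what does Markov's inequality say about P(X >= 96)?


Markov: P(X >= a) <= E[X]/a
P(X >= 96) <= 40/96 = 5/12

5/12


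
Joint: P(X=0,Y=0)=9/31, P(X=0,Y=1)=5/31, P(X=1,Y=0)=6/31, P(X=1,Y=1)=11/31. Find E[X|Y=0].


P(Y=0) = 15/31
E[X|Y=0] = (0*9 + 1*6)/15 = 6/15 = 2/5

2/5


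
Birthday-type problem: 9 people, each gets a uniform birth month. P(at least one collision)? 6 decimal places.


P(all different) = prod((12-i)/12 for i=0..8) = 0.015472
P(at least one match) = 1 - 0.015472 = 0.984528

0.984528


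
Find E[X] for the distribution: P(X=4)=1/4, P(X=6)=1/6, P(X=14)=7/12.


E[X] = sum(x * P(x))
= 4*1/4 + 6*1/6 + 14*7/12
= 61/6

61/6


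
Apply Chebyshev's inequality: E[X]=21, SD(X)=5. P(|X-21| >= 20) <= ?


k = 20/5 = 4
Chebyshev: P(|X-mu| >= k*sigma) <= 1/k^2 = 1/4^2 = 1/16

1/16


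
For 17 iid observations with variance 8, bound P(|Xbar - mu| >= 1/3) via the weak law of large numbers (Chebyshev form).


Var(Xbar) = Var(X)/n = 8/17
Chebyshev: P(|Xbar-mu| >= 1/3) <= Var(Xbar)/(1/3)^2 = (8/17)/(1/9) = 72/17
Bound exceeds 1, so trivial bound: 1

1


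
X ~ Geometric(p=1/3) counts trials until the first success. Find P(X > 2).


P(X > 2) = P(first 2 trials all fail) = (1-p)^2 = (2/3)^2 = 4/9

4/9


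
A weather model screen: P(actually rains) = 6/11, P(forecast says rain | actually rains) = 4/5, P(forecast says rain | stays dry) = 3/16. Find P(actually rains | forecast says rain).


P(A) = P(A|B)P(B) + P(A|B')P(B') = 4/5*6/11 + 3/16*5/11 = 459/880
P(B|A) = P(A|B)P(B)/P(A) = (24/55)/(459/880) = 128/153

128/153


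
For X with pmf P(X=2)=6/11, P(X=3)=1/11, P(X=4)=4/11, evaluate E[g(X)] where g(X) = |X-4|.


E[|X-4|] = sum(g(x)*P(x))
= 2*6/11 + 1*1/11 + 0*4/11
= 13/11

13/11


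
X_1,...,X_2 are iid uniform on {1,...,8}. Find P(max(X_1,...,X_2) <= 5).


P(max <= 5) = P(all X_i <= 5) = (P(X_1 <= 5))^2
= (5/8)^2 = 25/64

25/64


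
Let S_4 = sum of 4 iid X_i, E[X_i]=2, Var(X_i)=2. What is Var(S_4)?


By independence, Var(S_n) = n*Var(X_1) = 4*2 = 8

8


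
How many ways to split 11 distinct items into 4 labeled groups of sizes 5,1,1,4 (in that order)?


11! = 39916800
Denominator: 5!=120 * 1!=1 * 1!=1 * 4!=24
Coefficient = 39916800 / 2880 = 13860

13860


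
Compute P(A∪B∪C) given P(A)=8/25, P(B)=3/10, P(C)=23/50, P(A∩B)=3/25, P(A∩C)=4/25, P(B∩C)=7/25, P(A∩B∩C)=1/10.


P(A∪B∪C) = P(A)+P(B)+P(C) - P(AB)-P(AC)-P(BC) + P(ABC)
= 8/25+3/10+23/50 - 3/25-4/25-7/25 + 1/10
= 31/50

31/50


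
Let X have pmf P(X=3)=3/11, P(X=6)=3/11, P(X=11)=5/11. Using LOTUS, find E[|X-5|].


E[|X-5|] = sum(g(x)*P(x))
= 2*3/11 + 1*3/11 + 6*5/11
= 39/11

39/11


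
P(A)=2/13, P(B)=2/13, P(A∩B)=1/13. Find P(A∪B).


P(A∪B) = P(A) + P(B) - P(A∩B)
= 2/13 + 2/13 - 1/13 = 3/13

3/13


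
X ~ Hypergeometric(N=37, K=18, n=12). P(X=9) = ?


P(X=9) = C(18,9)*C(19,3) / C(37,12)
= 48620*969 / 1852482996
= 47112780/1852482996 = 17765/698523

17765/698523


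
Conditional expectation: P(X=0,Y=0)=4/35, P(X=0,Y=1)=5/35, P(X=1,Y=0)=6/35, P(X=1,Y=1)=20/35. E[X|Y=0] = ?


P(Y=0) = 10/35
E[X|Y=0] = (0*4 + 1*6)/10 = 6/10 = 3/5

3/5


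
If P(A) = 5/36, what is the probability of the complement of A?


P(A') = 1 - P(A) = 1 - 5/36 = 31/36

31/36


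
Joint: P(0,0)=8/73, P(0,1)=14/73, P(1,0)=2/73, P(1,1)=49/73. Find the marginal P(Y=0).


P(Y=0) = P(0,0)+P(1,0) = 8/73 + 2/73 = 10/73

10/73


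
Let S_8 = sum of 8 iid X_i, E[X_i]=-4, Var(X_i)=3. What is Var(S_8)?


By independence, Var(S_n) = n*Var(X_1) = 8*3 = 24

24


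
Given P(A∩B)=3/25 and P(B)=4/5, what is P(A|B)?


P(A|B) = P(A∩B)/P(B) = (3/25)/(20/25) = 3/20

3/20


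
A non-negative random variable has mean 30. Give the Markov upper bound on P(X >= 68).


Markov: P(X >= a) <= E[X]/a
P(X >= 68) <= 30/68 = 15/34

15/34


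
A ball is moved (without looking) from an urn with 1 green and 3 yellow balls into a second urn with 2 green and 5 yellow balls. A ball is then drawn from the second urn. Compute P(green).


P(transfer green) = 1/4; P(transfer yellow) = 3/4
If green transferred: Urn II has 3 green of 8, so P(green|green moved) = 3/8
If yellow transferred: Urn II has 2 green of 8, so P(green|yellow moved) = 1/4
By total probability: P(green) = 1/4*3/8 + 3/4*1/4 = 9/32

9/32


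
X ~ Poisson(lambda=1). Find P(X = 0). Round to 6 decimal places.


P(X=0) = e^(-1) * 1^0 / 0!
≈ 0.3678794412 * 1 / 1
≈ 0.367879

0.367879


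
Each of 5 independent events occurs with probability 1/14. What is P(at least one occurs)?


P(at least one) = 1 - P(none)
P(none) = (1 - 1/14)^5 = (13/14)^5 = 371293/537824
P(at least one) = 1 - 371293/537824 = 166531/537824

166531/537824


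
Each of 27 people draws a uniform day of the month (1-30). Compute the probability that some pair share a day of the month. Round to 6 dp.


P(all different) = prod((30-i)/30 for i=0..26) = 0.000000
P(at least one match) = 1 - 0.000000 = 1.000000

1.000000


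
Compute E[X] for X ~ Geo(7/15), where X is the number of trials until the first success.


For geometric (trials until first success), E[X] = 1/p = 1/(7/15) = 15/7

15/7


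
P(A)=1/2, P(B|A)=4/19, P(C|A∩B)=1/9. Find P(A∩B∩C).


P(A∩B∩C) = P(A) * P(B|A) * P(C|A∩B)
= 1/2 * 4/19 * 1/9
= 2/19 * 1/9 = 2/171

2/171


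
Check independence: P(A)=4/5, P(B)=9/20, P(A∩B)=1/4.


P(A)*P(B) = 4/5*9/20 = 9/25
P(A∩B) = 1/4 != 9/25, so not independent

No, A and B are not independent


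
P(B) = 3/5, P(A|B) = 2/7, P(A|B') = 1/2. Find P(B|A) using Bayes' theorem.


P(A) = P(A|B)P(B) + P(A|B')P(B') = 2/7*3/5 + 1/2*2/5 = 13/35
P(B|A) = P(A|B)P(B)/P(A) = (6/35)/(13/35) = 6/13

6/13


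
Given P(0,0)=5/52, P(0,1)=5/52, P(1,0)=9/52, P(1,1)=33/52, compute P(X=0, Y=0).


Read from table: P(X=0, Y=0) = 5/52

5/52


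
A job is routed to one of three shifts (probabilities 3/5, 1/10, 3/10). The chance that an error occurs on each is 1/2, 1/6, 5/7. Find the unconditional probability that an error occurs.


P(A) = P(A|B1)P(B1) + P(A|B2)P(B2) + P(A|B3)P(B3)
= 1/2*3/5 + 1/6*1/10 + 5/7*3/10
= 3/10 + 1/60 + 3/14 = 223/420

223/420


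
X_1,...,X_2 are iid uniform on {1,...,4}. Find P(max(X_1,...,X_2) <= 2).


P(max <= 2) = P(all X_i <= 2) = (P(X_1 <= 2))^2
= (2/4)^2 = (1/2)^2 = 1/4

1/4


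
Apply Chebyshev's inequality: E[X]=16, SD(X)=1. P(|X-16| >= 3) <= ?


k = 3/1 = 3
Chebyshev: P(|X-mu| >= k*sigma) <= 1/k^2 = 1/3^2 = 1/9

1/9


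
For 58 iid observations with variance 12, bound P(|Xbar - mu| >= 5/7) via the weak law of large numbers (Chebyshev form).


Var(Xbar) = Var(X)/n = 12/58
Chebyshev: P(|Xbar-mu| >= 5/7) <= Var(Xbar)/(5/7)^2 = (6/29)/(25/49) = 294/725

294/725


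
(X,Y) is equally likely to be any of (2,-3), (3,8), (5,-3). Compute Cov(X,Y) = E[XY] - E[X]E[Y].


E[X]=10/3, E[Y]=2/3, E[XY]=1
Cov(X,Y) = E[XY] - E[X]E[Y] = 1 - 10/3*2/3 = -11/9

-11/9


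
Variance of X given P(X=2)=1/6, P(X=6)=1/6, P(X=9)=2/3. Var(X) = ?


E[X] = 22/3, E[X^2] = 182/3
Var(X) = E[X^2] - (E[X])^2 = 182/3 - (22/3)^2 = 62/9

62/9


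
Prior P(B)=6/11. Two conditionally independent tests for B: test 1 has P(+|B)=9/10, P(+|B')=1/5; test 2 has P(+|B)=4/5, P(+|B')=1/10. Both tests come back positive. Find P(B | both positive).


After test 1: P(+) = 9/10*6/11 + 1/5*5/11 = 32/55
P(B|+) = (27/55)/(32/55) = 27/32
After test 2 (use post1 as new prior): P(+) = 4/5*27/32 + 1/10*5/32 = 221/320
P(B|+,+) = (27/40)/(221/320) = 216/221

216/221


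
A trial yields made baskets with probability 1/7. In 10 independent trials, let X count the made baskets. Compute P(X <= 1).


P(X<=1) = P(X=0) + P(X=1)
= 60466176/282475249 + 100776960/282475249
= 161243136/282475249

161243136/282475249


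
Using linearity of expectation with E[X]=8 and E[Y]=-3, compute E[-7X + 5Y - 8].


E[-7X + 5Y - 8] = -7*E[X] + 5*E[Y] - 8
= (-7)*(8) + (5)*(-3) + (-8)
= -56 - 15 - 8 = -79

-79


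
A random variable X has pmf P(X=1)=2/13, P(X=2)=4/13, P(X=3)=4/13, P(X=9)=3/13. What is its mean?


E[X] = sum(x * P(x))
= 1*2/13 + 2*4/13 + 3*4/13 + 9*3/13
= 49/13

49/13
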